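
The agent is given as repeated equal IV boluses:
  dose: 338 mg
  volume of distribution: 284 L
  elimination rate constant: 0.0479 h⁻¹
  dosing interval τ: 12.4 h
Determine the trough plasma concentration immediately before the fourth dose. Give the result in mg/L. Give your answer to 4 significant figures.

C₀ per dose = Dose / Vd = 338 / 284 = 1.190 mg/L
Fraction remaining after one interval: r = e^(−kτ) = e^(−0.04790 × 12.4) = 0.5521
Before dose 4, 3 doses have been given (aged 1τ, 2τ, 3τ).
C_trough = C₀ × (r + r² + … + r^3) = C₀ × r(1−r^3)/(1−r)
        = 1.190 × 0.5521 × (1 − 0.1683) / (1 − 0.5521) = 1.220 mg/L

1.220 mg/L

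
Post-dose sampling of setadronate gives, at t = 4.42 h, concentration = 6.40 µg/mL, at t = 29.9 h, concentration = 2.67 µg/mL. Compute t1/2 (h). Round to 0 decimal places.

k = ln(C₁/C₂) / (t₂ − t₁) = ln(6.40/2.67) / (29.9 − 4.42)
  = 0.8742 / 25.48 = 0.03431 h⁻¹
t½ = ln2 / k = 0.693147 / 0.03431 = 20.20 h

20 h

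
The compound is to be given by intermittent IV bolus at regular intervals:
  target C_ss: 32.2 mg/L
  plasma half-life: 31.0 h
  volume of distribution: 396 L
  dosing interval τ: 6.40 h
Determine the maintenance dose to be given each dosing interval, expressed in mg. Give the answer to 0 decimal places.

1825 mg

k = ln2 / t½ = 0.693147 / 31.0 = 0.02236 h⁻¹
CL = k × Vd = 0.02236 × 396 = 8.855 L/h
At steady state, Dose/τ = Css × CL.
Dose = Css × CL × τ = 32.2 × 8.855 × 6.40 = 1825 mg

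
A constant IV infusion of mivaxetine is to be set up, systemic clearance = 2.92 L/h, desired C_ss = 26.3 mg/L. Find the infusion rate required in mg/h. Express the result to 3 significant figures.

At steady state, infusion rate R₀ = Css × CL = 26.3 × 2.920 = 76.80 mg/h

76.8 mg/h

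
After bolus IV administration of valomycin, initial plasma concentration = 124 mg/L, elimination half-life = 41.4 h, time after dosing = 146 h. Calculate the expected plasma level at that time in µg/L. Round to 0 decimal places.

10760 µg/L

k = ln2 / t½ = 0.693147 / 41.4 = 0.01674 h⁻¹
C = C₀ · e^(−k·t) = 124.0 × e^(−0.01674 × 146)
  = 124.0 × 0.08681 = 10.76 mg/L
Convert: 10.76 mg/L × 1000 = 10760 µg/L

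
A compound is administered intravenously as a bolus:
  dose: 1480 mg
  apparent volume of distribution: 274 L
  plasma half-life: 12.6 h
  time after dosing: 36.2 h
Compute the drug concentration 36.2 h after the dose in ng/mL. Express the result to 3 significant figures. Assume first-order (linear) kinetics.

737 ng/mL

C₀ = Dose / Vd = 1480 / 274 = 5.401 mg/L
k = ln2 / t½ = 0.693147 / 12.6 = 0.05501 h⁻¹
C = C₀ · e^(−k·t) = 5.401 × e^(−0.05501 × 36.2)
  = 5.401 × 0.1365 = 0.7372 mg/L
Convert: 0.7372 mg/L × 1000 = 737.2 ng/mL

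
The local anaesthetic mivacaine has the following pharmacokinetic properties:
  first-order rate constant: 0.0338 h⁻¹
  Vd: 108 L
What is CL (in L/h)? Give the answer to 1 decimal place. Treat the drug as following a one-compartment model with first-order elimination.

CL = k × Vd = 0.0338 × 108 = 3.650 L/h

3.7 L/h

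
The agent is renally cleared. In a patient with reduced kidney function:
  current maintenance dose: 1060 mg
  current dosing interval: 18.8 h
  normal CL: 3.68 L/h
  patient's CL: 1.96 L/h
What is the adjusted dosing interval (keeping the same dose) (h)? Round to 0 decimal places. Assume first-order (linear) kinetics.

To keep the same average steady-state level, dosing rate must scale with clearance.
CL ratio = 1.96 / 3.68 = 0.5326
New interval (same dose) = 18.8 / 0.5326 = 35.30 h

35 h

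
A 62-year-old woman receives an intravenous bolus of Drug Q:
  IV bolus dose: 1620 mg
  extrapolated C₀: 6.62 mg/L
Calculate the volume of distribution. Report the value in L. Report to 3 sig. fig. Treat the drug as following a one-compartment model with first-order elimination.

245 L

Vd = Dose / C₀ = 1620 / 6.62 = 244.7 L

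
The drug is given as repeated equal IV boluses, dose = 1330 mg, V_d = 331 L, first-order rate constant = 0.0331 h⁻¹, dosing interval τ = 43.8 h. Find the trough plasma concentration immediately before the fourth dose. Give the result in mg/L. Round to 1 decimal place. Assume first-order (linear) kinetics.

1.2 mg/L

C₀ per dose = Dose / Vd = 1330 / 331 = 4.018 mg/L
Fraction remaining after one interval: r = e^(−kτ) = e^(−0.03310 × 43.8) = 0.2346
Before dose 4, 3 doses have been given (aged 1τ, 2τ, 3τ).
C_trough = C₀ × (r + r² + … + r^3) = C₀ × r(1−r^3)/(1−r)
        = 4.018 × 0.2346 × (1 − 0.01291) / (1 − 0.2346) = 1.216 mg/L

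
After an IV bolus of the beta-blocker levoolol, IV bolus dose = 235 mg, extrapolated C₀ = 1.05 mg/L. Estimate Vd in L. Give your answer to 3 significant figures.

224 L

Vd = Dose / C₀ = 235.0 / 1.05 = 223.8 L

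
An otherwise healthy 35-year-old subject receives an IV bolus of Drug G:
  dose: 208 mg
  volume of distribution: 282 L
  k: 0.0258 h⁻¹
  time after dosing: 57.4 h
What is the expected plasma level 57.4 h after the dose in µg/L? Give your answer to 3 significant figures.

168 µg/L

C₀ = Dose / Vd = 208.0 / 282 = 0.7376 mg/L
C = C₀ · e^(−k·t) = 0.7376 × e^(−0.02580 × 57.4)
  = 0.7376 × 0.2274 = 0.1677 mg/L
Convert: 0.1677 mg/L × 1000 = 167.7 µg/L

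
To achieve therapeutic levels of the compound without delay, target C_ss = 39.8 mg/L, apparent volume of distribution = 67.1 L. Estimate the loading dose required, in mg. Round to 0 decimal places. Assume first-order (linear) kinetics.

2671 mg

LD = Css × Vd = 39.8 × 67.1 = 2671 mg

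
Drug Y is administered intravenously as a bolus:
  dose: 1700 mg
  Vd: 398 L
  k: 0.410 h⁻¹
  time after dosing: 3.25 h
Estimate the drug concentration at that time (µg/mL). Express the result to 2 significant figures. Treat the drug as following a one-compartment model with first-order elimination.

C₀ = Dose / Vd = 1700 / 398 = 4.271 mg/L
C = C₀ · e^(−k·t) = 4.271 × e^(−0.4100 × 3.25)
  = 4.271 × 0.2638 = 1.127 mg/L
(1.127 mg/L = 1.127 µg/mL)

1.1 µg/mL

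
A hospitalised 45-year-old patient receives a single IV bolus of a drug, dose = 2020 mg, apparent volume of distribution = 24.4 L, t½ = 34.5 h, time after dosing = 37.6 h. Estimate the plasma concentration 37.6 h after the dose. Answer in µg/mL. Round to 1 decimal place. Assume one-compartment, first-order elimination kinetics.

38.9 µg/mL

C₀ = Dose / Vd = 2020 / 24.4 = 82.79 mg/L
k = ln2 / t½ = 0.693147 / 34.5 = 0.02009 h⁻¹
C = C₀ · e^(−k·t) = 82.79 × e^(−0.02009 × 37.6)
  = 82.79 × 0.4698 = 38.89 mg/L
(38.89 mg/L = 38.89 µg/mL)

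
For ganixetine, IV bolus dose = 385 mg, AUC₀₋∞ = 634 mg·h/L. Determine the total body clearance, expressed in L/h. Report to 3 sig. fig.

0.607 L/h

CL = Dose / AUC = 385 / 634 = 0.6073 L/h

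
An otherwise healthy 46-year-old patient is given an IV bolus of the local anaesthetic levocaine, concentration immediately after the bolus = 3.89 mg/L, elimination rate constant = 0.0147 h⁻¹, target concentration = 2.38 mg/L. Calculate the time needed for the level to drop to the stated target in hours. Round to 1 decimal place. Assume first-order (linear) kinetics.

t = ln(C₀ / C) / k = ln(3.890 / 2.38) / 0.01470
  = ln(1.634) / 0.01470 = 0.4910 / 0.01470 = 33.40 h

33.4 h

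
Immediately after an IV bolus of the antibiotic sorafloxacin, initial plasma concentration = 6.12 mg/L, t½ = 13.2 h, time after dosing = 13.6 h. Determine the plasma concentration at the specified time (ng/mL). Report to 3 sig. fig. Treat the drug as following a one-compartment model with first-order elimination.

k = ln2 / t½ = 0.693147 / 13.2 = 0.05251 h⁻¹
C = C₀ · e^(−k·t) = 6.120 × e^(−0.05251 × 13.6)
  = 6.120 × 0.4896 = 2.996 mg/L
Convert: 2.996 mg/L × 1000 = 2996 ng/mL

3000 ng/mL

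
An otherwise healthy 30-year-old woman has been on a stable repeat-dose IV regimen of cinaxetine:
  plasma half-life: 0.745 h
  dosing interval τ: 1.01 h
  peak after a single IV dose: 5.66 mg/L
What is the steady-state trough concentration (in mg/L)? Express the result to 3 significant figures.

k = ln2 / t½ = 0.693147 / 0.745 = 0.9304 h⁻¹
e^(−kτ) = e^(−0.9304 × 1.01) = 0.3907
Accumulation ratio R = 1 / (1 − e^(−kτ)) = 1 / (1 − 0.3907) = 1.641
Steady-state trough = C₀ × R × e^(−kτ) = 5.66 × 1.641 × 0.3907 = 3.629 mg/L

3.63 mg/L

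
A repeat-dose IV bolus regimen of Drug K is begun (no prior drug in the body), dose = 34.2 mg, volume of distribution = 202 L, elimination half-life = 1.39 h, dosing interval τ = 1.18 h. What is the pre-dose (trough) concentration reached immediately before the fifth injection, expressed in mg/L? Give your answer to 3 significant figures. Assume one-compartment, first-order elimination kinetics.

C₀ per dose = Dose / Vd = 34.2 / 202 = 0.1693 mg/L
k = ln2 / t½ = 0.693147 / 1.39 = 0.4987 h⁻¹
Fraction remaining after one interval: r = e^(−kτ) = e^(−0.4987 × 1.18) = 0.5552
Before dose 5, 4 doses have been given (aged 1τ, 2τ, 3τ, 4τ).
C_trough = C₀ × (r + r² + … + r^4) = C₀ × r(1−r^4)/(1−r)
        = 0.1693 × 0.5552 × (1 − 0.09502) / (1 − 0.5552) = 0.1912 mg/L

0.191 mg/L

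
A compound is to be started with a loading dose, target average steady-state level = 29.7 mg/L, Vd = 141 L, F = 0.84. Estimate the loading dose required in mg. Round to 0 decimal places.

4985 mg

LD = Css × Vd / F = 29.7 × 141 / 0.84 = 4985 mg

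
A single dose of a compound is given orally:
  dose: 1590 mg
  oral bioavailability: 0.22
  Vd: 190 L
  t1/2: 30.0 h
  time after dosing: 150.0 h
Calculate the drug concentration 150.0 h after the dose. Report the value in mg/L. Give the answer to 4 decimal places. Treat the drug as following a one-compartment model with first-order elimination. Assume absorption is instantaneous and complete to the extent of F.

0.0575 mg/L

Amount reaching circulation = F × Dose = 0.22 × 1590 = 349.8 mg
C₀ = F·Dose / Vd = 349.8 / 190 = 1.841 mg/L
k = ln2 / t½ = 0.693147 / 30.0 = 0.02310 h⁻¹
t / t½ = 150.0 / 30.0 = 5 half-lives
C = C₀ × (1/2)^5 = 1.841 × 0.03125 = 0.05753 mg/L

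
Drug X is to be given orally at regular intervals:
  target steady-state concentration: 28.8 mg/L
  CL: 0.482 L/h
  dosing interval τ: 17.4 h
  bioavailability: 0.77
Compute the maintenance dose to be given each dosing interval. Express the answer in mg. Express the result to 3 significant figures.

At steady state, F × (Dose/τ) = Css × CL.
Dose = Css × CL × τ / F = 28.8 × 0.4820 × 17.4 / 0.77 = 313.7 mg

314 mg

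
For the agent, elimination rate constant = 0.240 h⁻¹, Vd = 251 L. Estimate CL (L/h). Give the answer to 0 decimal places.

60 L/h

CL = k × Vd = 0.240 × 251 = 60.24 L/h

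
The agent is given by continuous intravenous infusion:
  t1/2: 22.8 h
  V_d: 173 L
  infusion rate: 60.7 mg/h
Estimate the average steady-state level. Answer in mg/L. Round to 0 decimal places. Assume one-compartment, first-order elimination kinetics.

12 mg/L

k = ln2 / t½ = 0.693147 / 22.8 = 0.03040 h⁻¹
CL = k × Vd = 0.03040 × 173 = 5.259 L/h
At steady state Css = R₀ / CL = 60.7 / 5.259 = 11.54 mg/L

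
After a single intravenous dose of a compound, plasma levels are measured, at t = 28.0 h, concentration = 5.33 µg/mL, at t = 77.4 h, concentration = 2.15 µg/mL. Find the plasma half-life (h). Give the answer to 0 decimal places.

38 h

k = ln(C₁/C₂) / (t₂ − t₁) = ln(5.33/2.15) / (77.4 − 28.0)
  = 0.9079 / 49.40 = 0.01838 h⁻¹
t½ = ln2 / k = 0.693147 / 0.01838 = 37.71 h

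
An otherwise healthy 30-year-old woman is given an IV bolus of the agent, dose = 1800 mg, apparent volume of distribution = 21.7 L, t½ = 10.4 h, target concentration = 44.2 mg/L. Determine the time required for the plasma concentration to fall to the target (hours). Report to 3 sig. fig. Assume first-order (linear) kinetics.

C₀ = Dose / Vd = 1800 / 21.7 = 82.95 mg/L
k = ln2 / t½ = 0.693147 / 10.4 = 0.06665 h⁻¹
t = ln(C₀ / C) / k = ln(82.95 / 44.2) / 0.06665
  = ln(1.877) / 0.06665 = 0.6297 / 0.06665 = 9.448 h

9.45 h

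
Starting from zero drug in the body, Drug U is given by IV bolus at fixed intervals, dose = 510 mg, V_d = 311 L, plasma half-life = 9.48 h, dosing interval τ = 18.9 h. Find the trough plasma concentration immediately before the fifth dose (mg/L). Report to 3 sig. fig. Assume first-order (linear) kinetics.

C₀ per dose = Dose / Vd = 510 / 311 = 1.640 mg/L
k = ln2 / t½ = 0.693147 / 9.48 = 0.07312 h⁻¹
Fraction remaining after one interval: r = e^(−kτ) = e^(−0.07312 × 18.9) = 0.2511
Before dose 5, 4 doses have been given (aged 1τ, 2τ, 3τ, 4τ).
C_trough = C₀ × (r + r² + … + r^4) = C₀ × r(1−r^4)/(1−r)
        = 1.640 × 0.2511 × (1 − 0.003975) / (1 − 0.2511) = 0.5477 mg/L

0.548 mg/L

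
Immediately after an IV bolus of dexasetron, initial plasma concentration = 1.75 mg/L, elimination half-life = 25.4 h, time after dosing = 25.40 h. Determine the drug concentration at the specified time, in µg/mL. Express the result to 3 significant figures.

k = ln2 / t½ = 0.693147 / 25.4 = 0.02729 h⁻¹
t / t½ = 25.40 / 25.4 = 1 half-lives
C = C₀ × (1/2)^1 = 1.750 × 0.5000 = 0.8750 mg/L
(0.8750 mg/L = 0.8750 µg/mL)

0.875 µg/mL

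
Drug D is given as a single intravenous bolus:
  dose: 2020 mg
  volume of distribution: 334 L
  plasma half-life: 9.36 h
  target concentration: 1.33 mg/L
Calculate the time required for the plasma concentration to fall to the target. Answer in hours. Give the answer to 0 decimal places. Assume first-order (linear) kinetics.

C₀ = Dose / Vd = 2020 / 334 = 6.048 mg/L
k = ln2 / t½ = 0.693147 / 9.36 = 0.07405 h⁻¹
t = ln(C₀ / C) / k = ln(6.048 / 1.33) / 0.07405
  = ln(4.547) / 0.07405 = 1.514 / 0.07405 = 20.45 h

20 h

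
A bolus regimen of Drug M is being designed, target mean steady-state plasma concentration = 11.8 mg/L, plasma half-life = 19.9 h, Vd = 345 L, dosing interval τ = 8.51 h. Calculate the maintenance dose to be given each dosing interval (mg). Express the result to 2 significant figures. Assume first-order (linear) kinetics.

k = ln2 / t½ = 0.693147 / 19.9 = 0.03483 h⁻¹
CL = k × Vd = 0.03483 × 345 = 12.02 L/h
At steady state, Dose/τ = Css × CL.
Dose = Css × CL × τ = 11.8 × 12.02 × 8.51 = 1207 mg

1200 mg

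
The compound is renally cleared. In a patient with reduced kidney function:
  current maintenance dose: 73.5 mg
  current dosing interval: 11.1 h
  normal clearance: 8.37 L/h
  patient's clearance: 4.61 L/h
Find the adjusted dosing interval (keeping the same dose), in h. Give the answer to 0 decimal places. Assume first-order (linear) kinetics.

20 h

To keep the same average steady-state level, dosing rate must scale with clearance.
CL ratio = 4.61 / 8.37 = 0.5508
New interval (same dose) = 11.1 / 0.5508 = 20.15 h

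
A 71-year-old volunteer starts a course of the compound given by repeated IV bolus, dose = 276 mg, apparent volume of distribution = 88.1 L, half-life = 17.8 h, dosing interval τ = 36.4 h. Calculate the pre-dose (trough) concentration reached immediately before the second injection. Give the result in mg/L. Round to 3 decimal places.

0.759 mg/L

C₀ per dose = Dose / Vd = 276 / 88.1 = 3.133 mg/L
k = ln2 / t½ = 0.693147 / 17.8 = 0.03894 h⁻¹
Fraction remaining after one interval: r = e^(−kτ) = e^(−0.03894 × 36.4) = 0.2423
Before dose 2, 1 dose has been given (aged 1τ).
C_trough = C₀ × r = 3.133 × 0.2423 = 0.7591 mg/L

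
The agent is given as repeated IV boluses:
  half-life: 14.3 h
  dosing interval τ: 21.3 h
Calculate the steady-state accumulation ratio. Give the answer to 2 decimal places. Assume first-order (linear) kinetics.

k = ln2 / t½ = 0.693147 / 14.3 = 0.04847 h⁻¹
e^(−kτ) = e^(−0.04847 × 21.3) = 0.3561
Accumulation ratio R = 1 / (1 − e^(−kτ)) = 1 / (1 − 0.3561) = 1.553

1.55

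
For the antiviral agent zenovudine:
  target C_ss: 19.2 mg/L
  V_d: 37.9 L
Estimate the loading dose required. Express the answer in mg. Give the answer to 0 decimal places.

LD = Css × Vd = 19.2 × 37.9 = 727.7 mg

728 mg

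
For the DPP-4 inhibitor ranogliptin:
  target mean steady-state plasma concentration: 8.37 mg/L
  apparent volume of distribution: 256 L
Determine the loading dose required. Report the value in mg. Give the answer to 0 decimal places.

2143 mg

LD = Css × Vd = 8.37 × 256 = 2143 mg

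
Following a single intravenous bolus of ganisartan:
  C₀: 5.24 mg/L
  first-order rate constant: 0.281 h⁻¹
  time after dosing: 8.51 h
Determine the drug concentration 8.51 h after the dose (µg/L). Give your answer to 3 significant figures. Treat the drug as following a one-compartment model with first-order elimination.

C = C₀ · e^(−k·t) = 5.240 × e^(−0.2810 × 8.51)
  = 5.240 × 0.09151 = 0.4795 mg/L
Convert: 0.4795 mg/L × 1000 = 479.5 µg/L

480 µg/L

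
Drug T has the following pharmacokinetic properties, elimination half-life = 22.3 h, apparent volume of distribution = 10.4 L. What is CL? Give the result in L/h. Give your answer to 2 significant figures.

k = ln2 / t½ = 0.693147 / 22.3 = 0.03108 h⁻¹
CL = k × Vd = 0.03108 × 10.4 = 0.3232 L/h

0.32 L/h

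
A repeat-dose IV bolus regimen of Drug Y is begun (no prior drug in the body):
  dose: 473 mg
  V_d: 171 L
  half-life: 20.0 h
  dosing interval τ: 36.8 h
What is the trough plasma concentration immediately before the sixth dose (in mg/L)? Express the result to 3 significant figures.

C₀ per dose = Dose / Vd = 473 / 171 = 2.766 mg/L
k = ln2 / t½ = 0.693147 / 20.0 = 0.03466 h⁻¹
Fraction remaining after one interval: r = e^(−kτ) = e^(−0.03466 × 36.8) = 0.2793
Before dose 6, 5 doses have been given (aged 1τ, 2τ, 3τ, 4τ, 5τ).
C_trough = C₀ × (r + r² + … + r^5) = C₀ × r(1−r^5)/(1−r)
        = 2.766 × 0.2793 × (1 − 0.001700) / (1 − 0.2793) = 1.070 mg/L

1.07 mg/L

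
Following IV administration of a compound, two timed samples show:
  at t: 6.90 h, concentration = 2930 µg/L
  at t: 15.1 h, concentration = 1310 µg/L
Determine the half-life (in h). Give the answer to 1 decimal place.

k = ln(C₁/C₂) / (t₂ − t₁) = ln(2930/1310) / (15.1 − 6.90)
  = 0.8050 / 8.200 = 0.09817 h⁻¹
t½ = ln2 / k = 0.693147 / 0.09817 = 7.061 h

7.1 h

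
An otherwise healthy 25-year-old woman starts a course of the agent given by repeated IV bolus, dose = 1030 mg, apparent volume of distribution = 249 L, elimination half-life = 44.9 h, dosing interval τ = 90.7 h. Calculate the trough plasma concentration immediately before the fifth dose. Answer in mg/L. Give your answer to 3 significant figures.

1.35 mg/L

C₀ per dose = Dose / Vd = 1030 / 249 = 4.137 mg/L
k = ln2 / t½ = 0.693147 / 44.9 = 0.01544 h⁻¹
Fraction remaining after one interval: r = e^(−kτ) = e^(−0.01544 × 90.7) = 0.2465
Before dose 5, 4 doses have been given (aged 1τ, 2τ, 3τ, 4τ).
C_trough = C₀ × (r + r² + … + r^4) = C₀ × r(1−r^4)/(1−r)
        = 4.137 × 0.2465 × (1 − 0.003692) / (1 − 0.2465) = 1.348 mg/L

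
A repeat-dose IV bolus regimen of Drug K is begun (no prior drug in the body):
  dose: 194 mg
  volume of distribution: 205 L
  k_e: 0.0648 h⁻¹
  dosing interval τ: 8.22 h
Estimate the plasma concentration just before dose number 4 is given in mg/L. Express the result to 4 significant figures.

1.073 mg/L

C₀ per dose = Dose / Vd = 194 / 205 = 0.9463 mg/L
Fraction remaining after one interval: r = e^(−kτ) = e^(−0.06480 × 8.22) = 0.5870
Before dose 4, 3 doses have been given (aged 1τ, 2τ, 3τ).
C_trough = C₀ × (r + r² + … + r^3) = C₀ × r(1−r^3)/(1−r)
        = 0.9463 × 0.5870 × (1 − 0.2023) / (1 − 0.5870) = 1.073 mg/L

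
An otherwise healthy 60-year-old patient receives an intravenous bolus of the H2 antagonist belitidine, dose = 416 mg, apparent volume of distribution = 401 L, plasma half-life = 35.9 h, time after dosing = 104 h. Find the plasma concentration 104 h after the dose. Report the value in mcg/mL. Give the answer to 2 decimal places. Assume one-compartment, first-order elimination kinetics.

C₀ = Dose / Vd = 416.0 / 401 = 1.037 mg/L
k = ln2 / t½ = 0.693147 / 35.9 = 0.01931 h⁻¹
C = C₀ · e^(−k·t) = 1.037 × e^(−0.01931 × 104)
  = 1.037 × 0.1342 = 0.1392 mg/L
(0.1392 mg/L = 0.1392 mcg/mL)

0.14 mcg/mL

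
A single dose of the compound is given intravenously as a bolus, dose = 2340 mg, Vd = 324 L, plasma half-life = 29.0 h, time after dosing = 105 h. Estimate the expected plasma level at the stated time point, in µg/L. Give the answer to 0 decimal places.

587 µg/L

C₀ = Dose / Vd = 2340 / 324 = 7.222 mg/L
k = ln2 / t½ = 0.693147 / 29.0 = 0.02390 h⁻¹
C = C₀ · e^(−k·t) = 7.222 × e^(−0.02390 × 105)
  = 7.222 × 0.08131 = 0.5872 mg/L
Convert: 0.5872 mg/L × 1000 = 587.2 µg/L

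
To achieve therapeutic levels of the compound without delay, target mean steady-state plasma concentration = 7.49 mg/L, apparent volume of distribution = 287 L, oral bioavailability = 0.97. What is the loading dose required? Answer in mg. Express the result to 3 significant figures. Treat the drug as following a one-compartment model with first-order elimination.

LD = Css × Vd / F = 7.49 × 287 / 0.97 = 2216 mg

2220 mg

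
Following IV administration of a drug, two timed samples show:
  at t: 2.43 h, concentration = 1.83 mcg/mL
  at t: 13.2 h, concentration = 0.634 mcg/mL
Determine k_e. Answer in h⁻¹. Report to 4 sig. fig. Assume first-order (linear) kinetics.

k = ln(C₁/C₂) / (t₂ − t₁) = ln(1.83/0.634) / (13.2 − 2.43)
  = 1.060 / 10.77 = 0.09842 h⁻¹

0.09842 h⁻¹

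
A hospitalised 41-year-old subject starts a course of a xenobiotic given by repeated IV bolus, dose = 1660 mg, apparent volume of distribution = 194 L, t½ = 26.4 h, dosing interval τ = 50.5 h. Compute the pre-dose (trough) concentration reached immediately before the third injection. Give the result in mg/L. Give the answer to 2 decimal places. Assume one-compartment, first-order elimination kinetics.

2.88 mg/L

C₀ per dose = Dose / Vd = 1660 / 194 = 8.557 mg/L
k = ln2 / t½ = 0.693147 / 26.4 = 0.02626 h⁻¹
Fraction remaining after one interval: r = e^(−kτ) = e^(−0.02626 × 50.5) = 0.2655
Before dose 3, 2 doses have been given (aged 1τ, 2τ).
C_trough = C₀ × (r + r²) = 8.557 × (0.2655 + 0.07049) = 2.875 mg/L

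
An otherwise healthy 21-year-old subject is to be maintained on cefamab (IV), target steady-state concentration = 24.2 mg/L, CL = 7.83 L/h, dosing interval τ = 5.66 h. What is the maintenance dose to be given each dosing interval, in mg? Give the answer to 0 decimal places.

At steady state, Dose/τ = Css × CL.
Dose = Css × CL × τ = 24.2 × 7.830 × 5.66 = 1072 mg

1072 mg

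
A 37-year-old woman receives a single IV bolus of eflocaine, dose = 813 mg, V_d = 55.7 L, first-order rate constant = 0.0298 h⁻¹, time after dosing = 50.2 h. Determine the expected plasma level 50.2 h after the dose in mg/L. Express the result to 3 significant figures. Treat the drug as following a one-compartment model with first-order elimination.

C₀ = Dose / Vd = 813.0 / 55.7 = 14.60 mg/L
C = C₀ · e^(−k·t) = 14.60 × e^(−0.02980 × 50.2)
  = 14.60 × 0.2240 = 3.270 mg/L

3.27 mg/L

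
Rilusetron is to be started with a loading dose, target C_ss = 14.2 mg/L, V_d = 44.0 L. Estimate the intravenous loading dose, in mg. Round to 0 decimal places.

625 mg

LD = Css × Vd = 14.2 × 44.0 = 624.8 mg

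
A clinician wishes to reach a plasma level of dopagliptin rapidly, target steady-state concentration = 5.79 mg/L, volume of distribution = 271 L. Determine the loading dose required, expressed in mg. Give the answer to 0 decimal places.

LD = Css × Vd = 5.79 × 271 = 1569 mg

1569 mg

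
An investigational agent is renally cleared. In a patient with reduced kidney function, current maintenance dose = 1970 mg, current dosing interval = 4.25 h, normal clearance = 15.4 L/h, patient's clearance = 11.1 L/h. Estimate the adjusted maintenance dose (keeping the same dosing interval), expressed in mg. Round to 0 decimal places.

To keep the same average steady-state level, dosing rate must scale with clearance.
CL ratio = 11.1 / 15.4 = 0.7208
New dose (same interval) = 1970 × 0.7208 = 1420 mg

1420 mg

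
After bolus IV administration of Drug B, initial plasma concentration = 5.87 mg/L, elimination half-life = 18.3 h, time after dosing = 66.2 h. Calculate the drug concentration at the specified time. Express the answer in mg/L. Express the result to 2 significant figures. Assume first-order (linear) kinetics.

k = ln2 / t½ = 0.693147 / 18.3 = 0.03788 h⁻¹
C = C₀ · e^(−k·t) = 5.870 × e^(−0.03788 × 66.2)
  = 5.870 × 0.08146 = 0.4782 mg/L

0.48 mg/L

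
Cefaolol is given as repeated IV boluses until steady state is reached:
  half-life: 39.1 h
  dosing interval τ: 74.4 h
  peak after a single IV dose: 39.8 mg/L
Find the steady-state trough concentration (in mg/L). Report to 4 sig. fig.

14.53 mg/L

k = ln2 / t½ = 0.693147 / 39.1 = 0.01773 h⁻¹
e^(−kτ) = e^(−0.01773 × 74.4) = 0.2674
Accumulation ratio R = 1 / (1 − e^(−kτ)) = 1 / (1 − 0.2674) = 1.365
Steady-state trough = C₀ × R × e^(−kτ) = 39.8 × 1.365 × 0.2674 = 14.53 mg/L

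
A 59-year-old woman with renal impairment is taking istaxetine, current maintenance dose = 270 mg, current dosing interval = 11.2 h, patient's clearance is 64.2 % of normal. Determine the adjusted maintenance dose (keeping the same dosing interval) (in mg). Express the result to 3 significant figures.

173 mg

To keep the same average steady-state level, dosing rate must scale with clearance.
CL ratio = 64.2 / 100 = 0.6420
New dose (same interval) = 270 × 0.6420 = 173.3 mg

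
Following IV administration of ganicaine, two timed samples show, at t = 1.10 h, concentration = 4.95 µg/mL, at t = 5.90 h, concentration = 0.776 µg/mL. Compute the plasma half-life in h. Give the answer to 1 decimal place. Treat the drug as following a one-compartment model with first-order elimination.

k = ln(C₁/C₂) / (t₂ − t₁) = ln(4.95/0.776) / (5.90 − 1.10)
  = 1.853 / 4.800 = 0.3860 h⁻¹
t½ = ln2 / k = 0.693147 / 0.3860 = 1.796 h

1.8 h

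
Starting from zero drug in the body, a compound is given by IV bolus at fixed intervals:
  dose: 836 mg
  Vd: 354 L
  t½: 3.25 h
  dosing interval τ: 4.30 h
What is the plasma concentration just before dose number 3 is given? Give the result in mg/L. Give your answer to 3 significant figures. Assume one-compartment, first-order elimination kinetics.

1.32 mg/L

C₀ per dose = Dose / Vd = 836 / 354 = 2.362 mg/L
k = ln2 / t½ = 0.693147 / 3.25 = 0.2133 h⁻¹
Fraction remaining after one interval: r = e^(−kτ) = e^(−0.2133 × 4.30) = 0.3996
Before dose 3, 2 doses have been given (aged 1τ, 2τ).
C_trough = C₀ × (r + r²) = 2.362 × (0.3996 + 0.1597) = 1.321 mg/L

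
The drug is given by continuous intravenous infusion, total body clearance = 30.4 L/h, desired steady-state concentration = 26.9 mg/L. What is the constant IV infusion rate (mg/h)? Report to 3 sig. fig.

818 mg/h

At steady state, infusion rate R₀ = Css × CL = 26.9 × 30.40 = 817.8 mg/h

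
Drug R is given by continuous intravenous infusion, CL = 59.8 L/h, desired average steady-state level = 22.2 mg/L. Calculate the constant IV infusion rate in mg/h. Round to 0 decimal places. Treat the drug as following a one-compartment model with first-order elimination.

At steady state, infusion rate R₀ = Css × CL = 22.2 × 59.80 = 1328 mg/h

1328 mg/h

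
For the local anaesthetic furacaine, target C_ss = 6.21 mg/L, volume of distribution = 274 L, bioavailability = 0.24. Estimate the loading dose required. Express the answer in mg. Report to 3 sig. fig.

7090 mg

LD = Css × Vd / F = 6.21 × 274 / 0.24 = 7090 mg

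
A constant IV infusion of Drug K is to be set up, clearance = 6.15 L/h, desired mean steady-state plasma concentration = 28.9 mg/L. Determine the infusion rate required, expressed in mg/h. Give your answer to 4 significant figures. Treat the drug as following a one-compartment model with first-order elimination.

At steady state, infusion rate R₀ = Css × CL = 28.9 × 6.150 = 177.7 mg/h

177.7 mg/h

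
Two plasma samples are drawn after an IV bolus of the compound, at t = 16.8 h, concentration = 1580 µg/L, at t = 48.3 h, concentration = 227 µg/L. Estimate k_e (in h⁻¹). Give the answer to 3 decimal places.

0.062 h⁻¹

k = ln(C₁/C₂) / (t₂ − t₁) = ln(1580/227) / (48.3 − 16.8)
  = 1.940 / 31.50 = 0.06159 h⁻¹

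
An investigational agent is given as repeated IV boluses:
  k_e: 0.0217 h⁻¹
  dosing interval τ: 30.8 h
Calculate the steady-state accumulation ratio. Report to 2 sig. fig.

e^(−kτ) = e^(−0.02170 × 30.8) = 0.5125
Accumulation ratio R = 1 / (1 − e^(−kτ)) = 1 / (1 − 0.5125) = 2.051

2.1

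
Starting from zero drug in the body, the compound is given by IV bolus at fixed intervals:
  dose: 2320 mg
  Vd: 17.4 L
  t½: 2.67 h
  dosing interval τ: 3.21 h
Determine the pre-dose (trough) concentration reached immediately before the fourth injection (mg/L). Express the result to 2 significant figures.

C₀ per dose = Dose / Vd = 2320 / 17.4 = 133.3 mg/L
k = ln2 / t½ = 0.693147 / 2.67 = 0.2596 h⁻¹
Fraction remaining after one interval: r = e^(−kτ) = e^(−0.2596 × 3.21) = 0.4346
Before dose 4, 3 doses have been given (aged 1τ, 2τ, 3τ).
C_trough = C₀ × (r + r² + … + r^3) = C₀ × r(1−r^3)/(1−r)
        = 133.3 × 0.4346 × (1 − 0.08209) / (1 − 0.4346) = 94.05 mg/L

94 mg/L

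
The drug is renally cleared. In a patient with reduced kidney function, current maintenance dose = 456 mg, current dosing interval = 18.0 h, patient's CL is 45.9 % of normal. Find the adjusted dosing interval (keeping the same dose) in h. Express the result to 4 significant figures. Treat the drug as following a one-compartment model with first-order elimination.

39.22 h

To keep the same average steady-state level, dosing rate must scale with clearance.
CL ratio = 45.9 / 100 = 0.4590
New interval (same dose) = 18.0 / 0.4590 = 39.22 h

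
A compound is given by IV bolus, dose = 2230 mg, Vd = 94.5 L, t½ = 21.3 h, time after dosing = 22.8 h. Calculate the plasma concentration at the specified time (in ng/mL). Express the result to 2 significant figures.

11000 ng/mL

C₀ = Dose / Vd = 2230 / 94.5 = 23.60 mg/L
k = ln2 / t½ = 0.693147 / 21.3 = 0.03254 h⁻¹
C = C₀ · e^(−k·t) = 23.60 × e^(−0.03254 × 22.8)
  = 23.60 × 0.4762 = 11.24 mg/L
Convert: 11.24 mg/L × 1000 = 11240 ng/mL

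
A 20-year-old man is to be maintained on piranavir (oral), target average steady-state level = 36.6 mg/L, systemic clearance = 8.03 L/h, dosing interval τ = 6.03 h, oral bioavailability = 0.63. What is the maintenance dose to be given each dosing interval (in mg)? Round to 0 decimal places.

2813 mg

At steady state, F × (Dose/τ) = Css × CL.
Dose = Css × CL × τ / F = 36.6 × 8.030 × 6.03 / 0.63 = 2813 mg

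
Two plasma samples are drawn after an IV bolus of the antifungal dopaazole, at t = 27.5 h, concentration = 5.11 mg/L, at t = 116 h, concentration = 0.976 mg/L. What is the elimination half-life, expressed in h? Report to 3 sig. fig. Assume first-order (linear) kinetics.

37.1 h

k = ln(C₁/C₂) / (t₂ − t₁) = ln(5.11/0.976) / (116 − 27.5)
  = 1.655 / 88.50 = 0.01870 h⁻¹
t½ = ln2 / k = 0.693147 / 0.01870 = 37.07 h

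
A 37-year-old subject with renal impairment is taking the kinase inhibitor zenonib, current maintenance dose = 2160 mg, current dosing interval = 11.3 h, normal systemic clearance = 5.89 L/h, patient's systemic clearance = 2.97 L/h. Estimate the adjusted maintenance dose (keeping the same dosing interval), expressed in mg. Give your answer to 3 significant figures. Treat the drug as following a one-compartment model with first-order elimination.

To keep the same average steady-state level, dosing rate must scale with clearance.
CL ratio = 2.97 / 5.89 = 0.5042
New dose (same interval) = 2160 × 0.5042 = 1089 mg

1090 mg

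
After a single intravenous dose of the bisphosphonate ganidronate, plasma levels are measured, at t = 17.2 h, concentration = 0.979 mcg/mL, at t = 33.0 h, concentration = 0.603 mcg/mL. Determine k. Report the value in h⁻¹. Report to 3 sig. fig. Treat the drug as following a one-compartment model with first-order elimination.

0.0307 h⁻¹

k = ln(C₁/C₂) / (t₂ − t₁) = ln(0.979/0.603) / (33.0 − 17.2)
  = 0.4846 / 15.80 = 0.03067 h⁻¹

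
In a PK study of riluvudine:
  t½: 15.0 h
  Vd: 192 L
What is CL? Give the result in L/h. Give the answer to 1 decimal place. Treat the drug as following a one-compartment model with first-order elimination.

k = ln2 / t½ = 0.693147 / 15.0 = 0.04621 h⁻¹
CL = k × Vd = 0.04621 × 192 = 8.872 L/h

8.9 L/h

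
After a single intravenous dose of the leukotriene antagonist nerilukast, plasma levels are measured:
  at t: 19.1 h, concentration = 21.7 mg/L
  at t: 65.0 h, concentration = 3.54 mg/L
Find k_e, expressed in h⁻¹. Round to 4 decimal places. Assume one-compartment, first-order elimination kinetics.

k = ln(C₁/C₂) / (t₂ − t₁) = ln(21.7/3.54) / (65.0 − 19.1)
  = 1.813 / 45.90 = 0.03950 h⁻¹

0.0395 h⁻¹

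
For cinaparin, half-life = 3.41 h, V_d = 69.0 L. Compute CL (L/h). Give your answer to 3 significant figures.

14.0 L/h

k = ln2 / t½ = 0.693147 / 3.41 = 0.2033 h⁻¹
CL = k × Vd = 0.2033 × 69.0 = 14.03 L/h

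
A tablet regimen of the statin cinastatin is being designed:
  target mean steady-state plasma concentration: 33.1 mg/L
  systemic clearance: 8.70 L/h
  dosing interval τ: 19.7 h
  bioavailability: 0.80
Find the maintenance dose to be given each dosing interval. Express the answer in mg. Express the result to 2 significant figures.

7100 mg

At steady state, F × (Dose/τ) = Css × CL.
Dose = Css × CL × τ / F = 33.1 × 8.700 × 19.7 / 0.80 = 7091 mg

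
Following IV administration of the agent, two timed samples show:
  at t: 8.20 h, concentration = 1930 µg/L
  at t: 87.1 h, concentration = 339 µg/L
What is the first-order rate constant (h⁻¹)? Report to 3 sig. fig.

0.0220 h⁻¹

k = ln(C₁/C₂) / (t₂ − t₁) = ln(1930/339) / (87.1 − 8.20)
  = 1.739 / 78.90 = 0.02204 h⁻¹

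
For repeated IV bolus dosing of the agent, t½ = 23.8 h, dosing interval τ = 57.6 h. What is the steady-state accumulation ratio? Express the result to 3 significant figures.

k = ln2 / t½ = 0.693147 / 23.8 = 0.02912 h⁻¹
e^(−kτ) = e^(−0.02912 × 57.6) = 0.1869
Accumulation ratio R = 1 / (1 − e^(−kτ)) = 1 / (1 − 0.1869) = 1.230

1.23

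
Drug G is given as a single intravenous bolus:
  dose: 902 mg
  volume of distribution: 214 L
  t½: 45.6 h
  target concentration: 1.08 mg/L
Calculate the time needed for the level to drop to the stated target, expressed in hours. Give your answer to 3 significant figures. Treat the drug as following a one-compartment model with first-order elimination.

89.6 h

C₀ = Dose / Vd = 902.0 / 214 = 4.215 mg/L
k = ln2 / t½ = 0.693147 / 45.6 = 0.01520 h⁻¹
t = ln(C₀ / C) / k = ln(4.215 / 1.08) / 0.01520
  = ln(3.903) / 0.01520 = 1.362 / 0.01520 = 89.61 h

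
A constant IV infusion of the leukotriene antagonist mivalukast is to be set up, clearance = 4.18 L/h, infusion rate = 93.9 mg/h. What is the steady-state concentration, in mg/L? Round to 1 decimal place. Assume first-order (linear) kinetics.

At steady state Css = R₀ / CL = 93.9 / 4.180 = 22.46 mg/L

22.5 mg/L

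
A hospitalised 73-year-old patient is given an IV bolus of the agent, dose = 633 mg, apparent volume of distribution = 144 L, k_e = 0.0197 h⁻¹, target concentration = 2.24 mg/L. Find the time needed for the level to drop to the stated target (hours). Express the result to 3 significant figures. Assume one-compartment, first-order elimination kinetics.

C₀ = Dose / Vd = 633.0 / 144 = 4.396 mg/L
t = ln(C₀ / C) / k = ln(4.396 / 2.24) / 0.01970
  = ln(1.963) / 0.01970 = 0.6745 / 0.01970 = 34.24 h

34.2 h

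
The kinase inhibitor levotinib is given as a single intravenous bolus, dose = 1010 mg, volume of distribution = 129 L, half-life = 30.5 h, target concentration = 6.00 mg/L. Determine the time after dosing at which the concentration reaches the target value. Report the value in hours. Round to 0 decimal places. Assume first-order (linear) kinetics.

12 h

C₀ = Dose / Vd = 1010 / 129 = 7.829 mg/L
k = ln2 / t½ = 0.693147 / 30.5 = 0.02273 h⁻¹
t = ln(C₀ / C) / k = ln(7.829 / 6.00) / 0.02273
  = ln(1.305) / 0.02273 = 0.2662 / 0.02273 = 11.71 h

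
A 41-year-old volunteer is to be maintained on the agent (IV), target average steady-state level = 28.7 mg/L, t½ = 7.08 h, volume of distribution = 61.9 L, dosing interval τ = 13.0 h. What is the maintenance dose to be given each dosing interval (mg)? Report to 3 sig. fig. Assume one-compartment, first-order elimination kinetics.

2260 mg

k = ln2 / t½ = 0.693147 / 7.08 = 0.09790 h⁻¹
CL = k × Vd = 0.09790 × 61.9 = 6.060 L/h
At steady state, Dose/τ = Css × CL.
Dose = Css × CL × τ = 28.7 × 6.060 × 13.0 = 2261 mg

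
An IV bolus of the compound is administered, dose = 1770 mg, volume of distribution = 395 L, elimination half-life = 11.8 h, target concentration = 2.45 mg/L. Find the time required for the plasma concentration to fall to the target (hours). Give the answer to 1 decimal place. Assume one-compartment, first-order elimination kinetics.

C₀ = Dose / Vd = 1770 / 395 = 4.481 mg/L
k = ln2 / t½ = 0.693147 / 11.8 = 0.05874 h⁻¹
t = ln(C₀ / C) / k = ln(4.481 / 2.45) / 0.05874
  = ln(1.829) / 0.05874 = 0.6038 / 0.05874 = 10.28 h

10.3 h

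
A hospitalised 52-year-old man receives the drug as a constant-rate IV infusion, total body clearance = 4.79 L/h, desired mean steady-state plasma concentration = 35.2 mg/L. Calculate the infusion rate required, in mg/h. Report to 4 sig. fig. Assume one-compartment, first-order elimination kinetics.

At steady state, infusion rate R₀ = Css × CL = 35.2 × 4.790 = 168.6 mg/h

168.6 mg/h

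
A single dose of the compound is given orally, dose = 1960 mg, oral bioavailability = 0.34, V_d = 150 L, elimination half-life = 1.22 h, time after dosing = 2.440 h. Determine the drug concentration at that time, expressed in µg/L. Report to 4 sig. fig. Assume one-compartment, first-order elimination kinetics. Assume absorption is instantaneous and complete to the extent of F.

1111 µg/L

Amount reaching circulation = F × Dose = 0.34 × 1960 = 666.4 mg
C₀ = F·Dose / Vd = 666.4 / 150 = 4.443 mg/L
k = ln2 / t½ = 0.693147 / 1.22 = 0.5682 h⁻¹
t / t½ = 2.440 / 1.22 = 2 half-lives
C = C₀ × (1/2)^2 = 4.443 × 0.2500 = 1.111 mg/L
Convert: 1.111 mg/L × 1000 = 1111 µg/L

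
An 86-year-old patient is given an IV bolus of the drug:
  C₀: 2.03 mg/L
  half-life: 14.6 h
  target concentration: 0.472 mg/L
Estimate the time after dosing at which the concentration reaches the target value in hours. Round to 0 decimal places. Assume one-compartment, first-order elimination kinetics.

k = ln2 / t½ = 0.693147 / 14.6 = 0.04748 h⁻¹
t = ln(C₀ / C) / k = ln(2.030 / 0.472) / 0.04748
  = ln(4.301) / 0.04748 = 1.459 / 0.04748 = 30.73 h

31 h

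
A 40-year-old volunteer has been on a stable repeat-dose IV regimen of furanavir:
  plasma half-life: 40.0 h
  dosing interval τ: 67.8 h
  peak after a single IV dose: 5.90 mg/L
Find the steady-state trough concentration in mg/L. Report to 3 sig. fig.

2.64 mg/L

k = ln2 / t½ = 0.693147 / 40.0 = 0.01733 h⁻¹
e^(−kτ) = e^(−0.01733 × 67.8) = 0.3088
Accumulation ratio R = 1 / (1 − e^(−kτ)) = 1 / (1 − 0.3088) = 1.447
Steady-state trough = C₀ × R × e^(−kτ) = 5.90 × 1.447 × 0.3088 = 2.636 mg/L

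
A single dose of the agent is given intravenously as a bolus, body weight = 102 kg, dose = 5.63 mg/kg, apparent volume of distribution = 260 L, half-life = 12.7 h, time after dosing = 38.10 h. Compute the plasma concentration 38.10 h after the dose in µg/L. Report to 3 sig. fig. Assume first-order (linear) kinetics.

Total dose = 5.63 × 102 = 574.3 mg
C₀ = Dose / Vd = 574.3 / 260 = 2.209 mg/L
k = ln2 / t½ = 0.693147 / 12.7 = 0.05458 h⁻¹
t / t½ = 38.10 / 12.7 = 3 half-lives
C = C₀ × (1/2)^3 = 2.209 × 0.1250 = 0.2761 mg/L
Convert: 0.2761 mg/L × 1000 = 276.1 µg/L

276 µg/L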